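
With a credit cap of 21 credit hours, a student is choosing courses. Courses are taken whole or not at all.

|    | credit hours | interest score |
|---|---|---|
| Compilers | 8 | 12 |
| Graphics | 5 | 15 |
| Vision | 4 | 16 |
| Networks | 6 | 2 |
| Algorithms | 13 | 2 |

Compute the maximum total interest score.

43

This is an integer program with binary decision variables.
Take Compilers, Graphics, and Vision: credit hours 8 + 5 + 4 = 17 ≤ 21, interest score 12 + 15 + 16 = 43.
No other feasible combination does better.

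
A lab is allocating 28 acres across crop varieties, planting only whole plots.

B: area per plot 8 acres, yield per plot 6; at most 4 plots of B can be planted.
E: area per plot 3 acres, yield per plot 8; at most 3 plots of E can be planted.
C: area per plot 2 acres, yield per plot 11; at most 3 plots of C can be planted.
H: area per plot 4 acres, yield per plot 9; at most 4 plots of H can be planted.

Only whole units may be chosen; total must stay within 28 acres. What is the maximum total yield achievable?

85

Take 2×E, 3×C, and 4×H: area 28 ≤ 28, yield 2·8 + 3·11 + 4·9 = 85.
C has the best ratio (11/2) and is taken to its limit of 3; remaining capacity is filled optimally with the others.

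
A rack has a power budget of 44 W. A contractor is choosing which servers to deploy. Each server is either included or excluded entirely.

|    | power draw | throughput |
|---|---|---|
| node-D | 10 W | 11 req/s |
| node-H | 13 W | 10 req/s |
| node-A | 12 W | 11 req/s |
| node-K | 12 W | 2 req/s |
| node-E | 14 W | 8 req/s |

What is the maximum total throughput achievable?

Take node-D, node-H, and node-A: power draw 10 + 13 + 12 = 35 ≤ 44, throughput 11 + 10 + 11 = 32.
No other feasible combination does better.

32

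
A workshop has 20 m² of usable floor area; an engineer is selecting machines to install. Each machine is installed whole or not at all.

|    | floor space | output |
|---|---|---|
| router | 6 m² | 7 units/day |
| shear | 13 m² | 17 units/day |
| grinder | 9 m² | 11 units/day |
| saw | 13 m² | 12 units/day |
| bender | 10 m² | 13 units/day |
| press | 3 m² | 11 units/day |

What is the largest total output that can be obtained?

router + bender + press: floor space 6 + 10 + 3 = 19 ≤ 20, output 7 + 13 + 11 = 31.
router + grinder + press: floor space 6 + 9 + 3 = 18 ≤ 20, output 7 + 11 + 11 = 29.
Best is router, bender, and press with total output 31.

31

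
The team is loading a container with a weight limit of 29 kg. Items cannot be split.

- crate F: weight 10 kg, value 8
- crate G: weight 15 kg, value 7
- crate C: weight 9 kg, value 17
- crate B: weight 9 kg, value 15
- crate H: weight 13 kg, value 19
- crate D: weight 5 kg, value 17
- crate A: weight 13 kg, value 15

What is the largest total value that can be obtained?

53

Take crate C, crate H, and crate D: weight 9 + 13 + 5 = 27 ≤ 29, value 17 + 19 + 17 = 53.
No other feasible combination does better.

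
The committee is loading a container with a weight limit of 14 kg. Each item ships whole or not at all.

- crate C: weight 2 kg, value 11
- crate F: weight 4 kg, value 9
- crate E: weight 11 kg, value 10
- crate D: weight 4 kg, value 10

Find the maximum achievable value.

30

Allowing fractional choices, the relaxed optimum would be about 33.6, but items are indivisible.
crate C + crate E: weight 2 + 11 = 13 ≤ 14, value 11 + 10 = 21.
crate C + crate F + crate D: weight 2 + 4 + 4 = 10 ≤ 14, value 11 + 9 + 10 = 30.
crate C + crate D: weight 2 + 4 = 6 ≤ 14, value 11 + 10 = 21.
Best is crate C, crate F, and crate D with total value 30.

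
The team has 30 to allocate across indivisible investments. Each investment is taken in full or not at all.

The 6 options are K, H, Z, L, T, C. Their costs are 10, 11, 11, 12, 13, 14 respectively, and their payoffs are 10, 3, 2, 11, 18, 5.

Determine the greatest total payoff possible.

29

Allowing fractional choices, the relaxed optimum would be about 34.4, but investments are indivisible.
L + T: cost 12 + 13 = 25 ≤ 30, payoff 11 + 18 = 29.
K + T: cost 10 + 13 = 23 ≤ 30, payoff 10 + 18 = 28.
T + C: cost 13 + 14 = 27 ≤ 30, payoff 18 + 5 = 23.
Best is L and T with total payoff 29.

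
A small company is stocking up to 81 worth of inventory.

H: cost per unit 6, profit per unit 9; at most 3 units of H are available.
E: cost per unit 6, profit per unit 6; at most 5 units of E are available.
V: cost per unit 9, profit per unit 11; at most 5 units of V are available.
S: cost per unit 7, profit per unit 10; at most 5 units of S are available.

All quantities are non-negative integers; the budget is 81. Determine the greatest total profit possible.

110

This is a bounded integer knapsack.
3×H, 3×V, and 5×S: cost 80 ≤ 81, profit 3·9 + 3·11 + 5·10 = 110.
2×H, 1×E, 3×V, and 5×S: cost 80 ≤ 81, profit 2·9 + 1·6 + 3·11 + 5·10 = 107.
Best is 110.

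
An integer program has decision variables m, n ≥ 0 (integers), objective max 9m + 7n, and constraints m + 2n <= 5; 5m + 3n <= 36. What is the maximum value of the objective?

(m,n)=(5,0): 1·5+2·0=5≤5, 5·5+3·0=25≤36, objective 45.
(m,n)=(4,0): 1·4+2·0=4≤5, 5·4+3·0=20≤36, objective 36.
No feasible integer point exceeds 45.

45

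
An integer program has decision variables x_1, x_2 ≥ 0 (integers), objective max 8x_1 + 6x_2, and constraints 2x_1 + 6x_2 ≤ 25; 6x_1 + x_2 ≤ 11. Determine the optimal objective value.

26

The continuous relaxation peaks at (1.21, 3.76) with value 32.24; rounding to a feasible lattice point costs some objective.
(x_1,x_2)=(1,3): 2·1+6·3=20≤25, 6·1+1·3=9≤11, objective 26.
(x_1,x_2)=(0,4): 2·0+6·4=24≤25, 6·0+1·4=4≤11, objective 24.
(x_1,x_2)=(1,2): 2·1+6·2=14≤25, 6·1+1·2=8≤11, objective 20.
Maximum is 26 at (x_1,x_2)=(1,3).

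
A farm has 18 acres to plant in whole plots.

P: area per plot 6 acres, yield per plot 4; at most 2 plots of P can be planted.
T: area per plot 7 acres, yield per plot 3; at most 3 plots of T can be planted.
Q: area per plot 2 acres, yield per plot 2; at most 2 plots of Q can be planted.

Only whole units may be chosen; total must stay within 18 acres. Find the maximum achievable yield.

Take 2×P and 2×Q: area 16 ≤ 18, yield 2·4 + 2·2 = 12.
Q has the best ratio (2/2) and is taken to its limit of 2; remaining capacity is filled optimally with the others.

12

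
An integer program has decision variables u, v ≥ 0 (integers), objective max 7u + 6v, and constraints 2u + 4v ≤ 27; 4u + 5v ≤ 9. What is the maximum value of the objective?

(u,v)=(2,0): 2·2+4·0=4≤27, 4·2+5·0=8≤9, objective 14.
(u,v)=(1,1): 2·1+4·1=6≤27, 4·1+5·1=9≤9, objective 13.
(u,v)=(1,0): 2·1+4·0=2≤27, 4·1+5·0=4≤9, objective 7.
Maximum is 14 at (u,v)=(2,0).

14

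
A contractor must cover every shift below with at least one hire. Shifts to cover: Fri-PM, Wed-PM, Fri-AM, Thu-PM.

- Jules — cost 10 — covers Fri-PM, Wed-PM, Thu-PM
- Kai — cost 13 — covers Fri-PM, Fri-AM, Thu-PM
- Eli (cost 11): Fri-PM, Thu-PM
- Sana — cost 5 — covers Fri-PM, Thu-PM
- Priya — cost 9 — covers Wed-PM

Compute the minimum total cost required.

22

The greedy cost-per-new-shift heuristic would pick Sana, Priya, and Kai for 27, but a cheaper cover exists.
Choose Kai and Priya: together they cover Fri-PM, Wed-PM, Fri-AM, Thu-PM — every shift.
Total cost: 13 + 9 = 22.
No cover costs less than 22.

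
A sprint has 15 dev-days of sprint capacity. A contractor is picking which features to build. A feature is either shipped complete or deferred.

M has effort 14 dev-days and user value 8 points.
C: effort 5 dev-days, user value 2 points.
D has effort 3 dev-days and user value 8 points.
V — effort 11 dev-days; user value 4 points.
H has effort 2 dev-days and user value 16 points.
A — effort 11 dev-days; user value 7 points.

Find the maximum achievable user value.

26

Treat it as a binary knapsack problem.
Take C, D, and H: effort 5 + 3 + 2 = 10 ≤ 15, user value 2 + 8 + 16 = 26.
No other feasible combination does better.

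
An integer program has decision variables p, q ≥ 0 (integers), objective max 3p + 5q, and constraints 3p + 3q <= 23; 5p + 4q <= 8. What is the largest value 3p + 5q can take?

10

(p,q)=(0,2) is feasible, giving 10.
(p,q)=(0,1) is feasible, giving 5.
Maximum is 10 at (p,q)=(0,2).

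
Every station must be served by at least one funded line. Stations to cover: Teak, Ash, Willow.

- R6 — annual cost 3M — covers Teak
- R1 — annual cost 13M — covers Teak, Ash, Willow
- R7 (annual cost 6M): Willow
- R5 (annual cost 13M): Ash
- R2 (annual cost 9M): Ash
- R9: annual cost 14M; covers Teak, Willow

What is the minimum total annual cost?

13

The greedy cost-per-new-station heuristic would pick R6, R7, and R2 for 18, but a cheaper cover exists.
R1 alone covers Teak, Ash, Willow — every station.
Total annual cost: 13.
No cover costs less than 13.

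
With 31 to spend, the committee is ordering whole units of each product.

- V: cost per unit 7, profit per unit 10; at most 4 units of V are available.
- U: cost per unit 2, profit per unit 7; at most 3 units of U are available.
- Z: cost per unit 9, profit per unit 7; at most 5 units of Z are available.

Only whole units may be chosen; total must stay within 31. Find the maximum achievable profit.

U has the best ratio (7/2); taking only U gives at most 3×7 = 21 (stopped by the supply cap of 3).
Mixing does better — 3×V and 3×U: cost 27 ≤ 31, profit 3·10 + 3·7 = 51.

51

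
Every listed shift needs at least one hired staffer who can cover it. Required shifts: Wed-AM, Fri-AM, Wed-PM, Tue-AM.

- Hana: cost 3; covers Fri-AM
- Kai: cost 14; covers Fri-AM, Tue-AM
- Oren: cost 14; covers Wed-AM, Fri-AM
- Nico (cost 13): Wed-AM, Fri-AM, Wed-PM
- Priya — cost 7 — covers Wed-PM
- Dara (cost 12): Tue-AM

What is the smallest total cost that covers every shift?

25

The greedy cost-per-new-shift heuristic would pick Hana, Nico, and Dara for 28, but a cheaper cover exists.
Choose Nico and Dara: together they cover Wed-AM, Fri-AM, Wed-PM, Tue-AM — every shift.
Total cost: 13 + 12 = 25.
No cover costs less than 25.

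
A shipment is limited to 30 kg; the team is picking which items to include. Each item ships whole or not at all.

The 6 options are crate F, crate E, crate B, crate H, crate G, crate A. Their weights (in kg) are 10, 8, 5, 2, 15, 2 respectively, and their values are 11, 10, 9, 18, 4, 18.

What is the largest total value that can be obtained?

66

Treat it as a binary knapsack problem.
Allowing fractional choices, the relaxed optimum would be about 66.8, but items are indivisible.
crate F + crate E + crate H + crate A: weight 10 + 8 + 2 + 2 = 22 ≤ 30, value 11 + 10 + 18 + 18 = 57.
crate F + crate E + crate B + crate H + crate A: weight 10 + 8 + 5 + 2 + 2 = 27 ≤ 30, value 11 + 10 + 9 + 18 + 18 = 66.
Best is crate F, crate E, crate B, crate H, and crate A with total value 66.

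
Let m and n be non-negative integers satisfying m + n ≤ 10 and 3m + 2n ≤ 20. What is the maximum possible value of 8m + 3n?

51

(m,n)=(6,1): 1·6+1·1=7≤10, 3·6+2·1=20≤20, objective 51.
(m,n)=(6,0): 1·6+1·0=6≤10, 3·6+2·0=18≤20, objective 48.
Maximum is 51 at (m,n)=(6,1).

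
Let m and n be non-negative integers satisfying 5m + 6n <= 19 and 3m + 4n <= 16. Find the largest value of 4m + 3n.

(m,n)=(3,0): 5·3+6·0=15≤19, 3·3+4·0=9≤16, objective 12.
(m,n)=(2,1): 5·2+6·1=16≤19, 3·2+4·1=10≤16, objective 11.
(m,n)=(2,0): 5·2+6·0=10≤19, 3·2+4·0=6≤16, objective 8.
The best lattice point is (3,0), giving 12.

12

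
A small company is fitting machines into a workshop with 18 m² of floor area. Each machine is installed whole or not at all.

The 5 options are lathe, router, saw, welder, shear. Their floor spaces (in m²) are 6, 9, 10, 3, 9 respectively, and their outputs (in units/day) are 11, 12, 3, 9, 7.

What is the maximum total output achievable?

32

lathe + welder + shear: floor space 6 + 3 + 9 = 18 ≤ 18, output 11 + 9 + 7 = 27.
lathe + router: floor space 6 + 9 = 15 ≤ 18, output 11 + 12 = 23.
lathe + router + welder: floor space 6 + 9 + 3 = 18 ≤ 18, output 11 + 12 + 9 = 32.
Best is lathe, router, and welder with total output 32.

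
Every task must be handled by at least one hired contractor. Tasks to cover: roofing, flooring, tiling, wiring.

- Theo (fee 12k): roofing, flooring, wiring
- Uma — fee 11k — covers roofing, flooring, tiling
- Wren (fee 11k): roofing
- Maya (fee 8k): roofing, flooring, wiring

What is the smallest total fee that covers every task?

This is an integer covering problem.
Choose Uma and Maya: together they cover roofing, flooring, tiling, wiring — every task.
Total fee: 11 + 8 = 19.
No cover costs less than 19.

19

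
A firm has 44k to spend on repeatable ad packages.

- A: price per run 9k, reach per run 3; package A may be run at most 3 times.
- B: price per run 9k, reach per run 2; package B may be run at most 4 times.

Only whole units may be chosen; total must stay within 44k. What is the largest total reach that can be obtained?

11

3×A and 1×B: price 36 ≤ 44, reach 3·3 + 1·2 = 11.
2×A and 2×B: price 36 ≤ 44, reach 2·3 + 2·2 = 10.
Best is 11.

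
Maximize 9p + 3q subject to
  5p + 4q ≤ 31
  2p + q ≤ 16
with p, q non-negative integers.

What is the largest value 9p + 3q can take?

54

Relaxing integrality, the LP optimum is 55.80 at (p,q) = (6.2, 0), which is not an integer point.
(p,q)=(6,0): 5·6+4·0=30≤31, 2·6+1·0=12≤16, objective 54.
(p,q)=(5,1): 5·5+4·1=29≤31, 2·5+1·1=11≤16, objective 48.
(p,q)=(5,0): 5·5+4·0=25≤31, 2·5+1·0=10≤16, objective 45.
The best lattice point is (6,0), giving 54.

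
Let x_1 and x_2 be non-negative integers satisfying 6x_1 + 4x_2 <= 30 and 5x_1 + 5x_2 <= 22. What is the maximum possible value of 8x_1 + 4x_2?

Relaxing integrality, the LP optimum is 35.20 at (x_1,x_2) = (4.4, 0), which is not an integer point.
(x_1,x_2)=(4,0): 6·4+4·0=24≤30, 5·4+5·0=20≤22, objective 32.
(x_1,x_2)=(3,1): 6·3+4·1=22≤30, 5·3+5·1=20≤22, objective 28.
(x_1,x_2)=(3,0): 6·3+4·0=18≤30, 5·3+5·0=15≤22, objective 24.
Maximum is 32 at (x_1,x_2)=(4,0).

32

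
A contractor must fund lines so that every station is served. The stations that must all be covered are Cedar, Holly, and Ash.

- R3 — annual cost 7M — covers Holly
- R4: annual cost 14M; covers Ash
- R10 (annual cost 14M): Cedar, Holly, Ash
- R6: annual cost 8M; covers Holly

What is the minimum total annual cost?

R10 alone covers Cedar, Holly, Ash — every station.
Total annual cost: 14.
No cover costs less than 14.

14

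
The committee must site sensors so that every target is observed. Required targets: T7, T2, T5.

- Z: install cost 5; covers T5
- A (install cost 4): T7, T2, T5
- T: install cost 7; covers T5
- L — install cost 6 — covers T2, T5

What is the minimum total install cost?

4

This is a weighted set-cover instance.
A alone covers T7, T2, T5 — every target.
Total install cost: 4.
No cover costs less than 4.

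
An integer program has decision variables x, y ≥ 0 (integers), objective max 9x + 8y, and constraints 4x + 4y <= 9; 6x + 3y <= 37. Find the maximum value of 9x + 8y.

18

(x,y)=(2,0): 4·2+4·0=8≤9, 6·2+3·0=12≤37, objective 18.
(x,y)=(1,1): 4·1+4·1=8≤9, 6·1+3·1=9≤37, objective 17.
(x,y)=(1,0): 4·1+4·0=4≤9, 6·1+3·0=6≤37, objective 9.
The best lattice point is (2,0), giving 18.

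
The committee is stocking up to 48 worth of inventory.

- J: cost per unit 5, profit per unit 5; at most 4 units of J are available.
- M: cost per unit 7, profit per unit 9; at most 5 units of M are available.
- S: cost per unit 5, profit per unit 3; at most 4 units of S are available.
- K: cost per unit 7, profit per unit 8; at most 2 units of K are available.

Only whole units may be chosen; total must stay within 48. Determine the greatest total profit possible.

58

1×J, 5×M, and 1×K: cost 47 ≤ 48, profit 1·5 + 5·9 + 1·8 = 58.
1×J, 4×M, and 2×K: cost 47 ≤ 48, profit 1·5 + 4·9 + 2·8 = 57.
Best is 58.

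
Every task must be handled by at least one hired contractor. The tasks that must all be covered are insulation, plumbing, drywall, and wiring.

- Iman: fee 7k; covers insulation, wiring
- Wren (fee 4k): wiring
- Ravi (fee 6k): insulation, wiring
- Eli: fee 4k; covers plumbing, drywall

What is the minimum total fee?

Choose Ravi and Eli: together they cover insulation, plumbing, drywall, wiring — every task.
Total fee: 6 + 4 = 10.
No cover costs less than 10.

10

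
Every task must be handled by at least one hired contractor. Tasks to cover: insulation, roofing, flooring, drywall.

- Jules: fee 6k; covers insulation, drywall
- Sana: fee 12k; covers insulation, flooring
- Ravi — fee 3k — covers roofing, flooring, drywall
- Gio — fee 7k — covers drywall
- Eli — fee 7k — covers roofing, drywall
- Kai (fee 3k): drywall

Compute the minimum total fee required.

9

Choose Jules and Ravi: together they cover insulation, roofing, flooring, drywall — every task.
Total fee: 6 + 3 = 9.
No cover costs less than 9.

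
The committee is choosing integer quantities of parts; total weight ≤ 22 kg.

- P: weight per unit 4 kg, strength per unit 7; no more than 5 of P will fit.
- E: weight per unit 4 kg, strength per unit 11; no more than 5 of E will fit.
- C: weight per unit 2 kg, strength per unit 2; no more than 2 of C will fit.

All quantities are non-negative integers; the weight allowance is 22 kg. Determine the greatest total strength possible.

57

5×E and 1×C: weight 22 ≤ 22, strength 5·11 + 1·2 = 57.
5×E: weight 20 ≤ 22, strength 5·11 = 55.
Best is 57.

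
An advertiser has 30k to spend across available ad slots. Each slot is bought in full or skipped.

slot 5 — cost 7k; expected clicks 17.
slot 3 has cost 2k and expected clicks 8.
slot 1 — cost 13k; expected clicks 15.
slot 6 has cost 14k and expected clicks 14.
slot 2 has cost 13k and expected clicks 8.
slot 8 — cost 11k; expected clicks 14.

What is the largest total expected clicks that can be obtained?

Allowing fractional choices, the relaxed optimum would be about 50.5, but ad slots are indivisible.
slot 5 + slot 3 + slot 8: cost 7 + 2 + 11 = 20 ≤ 30, expected clicks 17 + 8 + 14 = 39.
slot 5 + slot 3 + slot 1: cost 7 + 2 + 13 = 22 ≤ 30, expected clicks 17 + 8 + 15 = 40.
Best is slot 5, slot 3, and slot 1 with total expected clicks 40.

40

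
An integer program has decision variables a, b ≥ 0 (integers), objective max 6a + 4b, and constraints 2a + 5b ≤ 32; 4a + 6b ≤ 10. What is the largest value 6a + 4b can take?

Relaxing integrality, the LP optimum is 15.00 at (a,b) = (2.5, 0), which is not an integer point.
(a,b)=(2,0): 2·2+5·0=4≤32, 4·2+6·0=8≤10, objective 12.
(a,b)=(1,1): 2·1+5·1=7≤32, 4·1+6·1=10≤10, objective 10.
(a,b)=(1,0): 2·1+5·0=2≤32, 4·1+6·0=4≤10, objective 6.
Maximum is 12 at (a,b)=(2,0).

12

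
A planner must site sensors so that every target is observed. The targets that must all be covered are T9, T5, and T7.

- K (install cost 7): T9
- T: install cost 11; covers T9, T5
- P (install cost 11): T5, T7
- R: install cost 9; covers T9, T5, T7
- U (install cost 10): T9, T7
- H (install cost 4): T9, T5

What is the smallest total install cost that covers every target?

9

R alone covers T9, T5, T7 — every target.
Total install cost: 9.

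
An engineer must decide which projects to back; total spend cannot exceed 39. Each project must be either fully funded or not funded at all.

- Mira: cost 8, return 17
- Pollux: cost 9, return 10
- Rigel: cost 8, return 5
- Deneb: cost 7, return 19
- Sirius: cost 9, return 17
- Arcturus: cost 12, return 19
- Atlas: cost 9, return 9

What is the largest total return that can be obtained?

Allowing fractional choices, the relaxed optimum would be about 75.3, but projects are indivisible.
Mira + Deneb + Sirius + Arcturus: cost 8 + 7 + 9 + 12 = 36 ≤ 39, return 17 + 19 + 17 + 19 = 72.
Mira + Pollux + Deneb + Arcturus: cost 8 + 9 + 7 + 12 = 36 ≤ 39, return 17 + 10 + 19 + 19 = 65.
Pollux + Deneb + Sirius + Arcturus: cost 9 + 7 + 9 + 12 = 37 ≤ 39, return 10 + 19 + 17 + 19 = 65.
Best is Mira, Deneb, Sirius, and Arcturus with total return 72.

72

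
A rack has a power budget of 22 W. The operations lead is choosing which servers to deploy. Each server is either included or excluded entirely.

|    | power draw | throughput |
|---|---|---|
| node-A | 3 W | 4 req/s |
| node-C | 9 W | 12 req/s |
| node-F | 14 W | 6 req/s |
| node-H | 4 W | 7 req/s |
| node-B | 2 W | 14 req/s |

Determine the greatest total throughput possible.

Allowing fractional choices, the relaxed optimum would be about 38.7, but servers are indivisible.
node-A + node-C + node-H + node-B: power draw 3 + 9 + 4 + 2 = 18 ≤ 22, throughput 4 + 12 + 7 + 14 = 37.
node-C + node-H + node-B: power draw 9 + 4 + 2 = 15 ≤ 22, throughput 12 + 7 + 14 = 33.
Best is node-A, node-C, node-H, and node-B with total throughput 37.

37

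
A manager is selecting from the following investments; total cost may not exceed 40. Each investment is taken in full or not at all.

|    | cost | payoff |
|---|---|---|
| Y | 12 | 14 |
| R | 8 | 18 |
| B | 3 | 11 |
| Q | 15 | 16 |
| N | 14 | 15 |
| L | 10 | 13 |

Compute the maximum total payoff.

60

Allowing fractional choices, the relaxed optimum would be about 63.5, but investments are indivisible.
Y + R + B + Q: cost 12 + 8 + 3 + 15 = 38 ≤ 40, payoff 14 + 18 + 11 + 16 = 59.
R + B + Q + N: cost 8 + 3 + 15 + 14 = 40 ≤ 40, payoff 18 + 11 + 16 + 15 = 60.
Best is R, B, Q, and N with total payoff 60.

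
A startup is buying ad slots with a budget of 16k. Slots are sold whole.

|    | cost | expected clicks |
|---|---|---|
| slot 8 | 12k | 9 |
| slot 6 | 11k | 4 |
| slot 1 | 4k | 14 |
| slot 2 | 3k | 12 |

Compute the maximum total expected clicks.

26

Allowing fractional choices, the relaxed optimum would be about 32.8, but ad slots are indivisible.
slot 8 + slot 2: cost 12 + 3 = 15 ≤ 16, expected clicks 9 + 12 = 21.
slot 1 + slot 2: cost 4 + 3 = 7 ≤ 16, expected clicks 14 + 12 = 26.
slot 8 + slot 1: cost 12 + 4 = 16 ≤ 16, expected clicks 9 + 14 = 23.
Best is slot 1 and slot 2 with total expected clicks 26.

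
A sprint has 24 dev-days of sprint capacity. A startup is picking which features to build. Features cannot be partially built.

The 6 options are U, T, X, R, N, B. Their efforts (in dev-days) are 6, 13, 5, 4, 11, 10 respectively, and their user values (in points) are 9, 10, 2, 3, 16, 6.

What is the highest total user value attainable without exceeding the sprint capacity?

Allowing fractional choices, the relaxed optimum would be about 30.4, but features are indivisible.
T + N: effort 13 + 11 = 24 ≤ 24, user value 10 + 16 = 26.
U + X + N: effort 6 + 5 + 11 = 22 ≤ 24, user value 9 + 2 + 16 = 27.
U + R + N: effort 6 + 4 + 11 = 21 ≤ 24, user value 9 + 3 + 16 = 28.
Best is U, R, and N with total user value 28.

28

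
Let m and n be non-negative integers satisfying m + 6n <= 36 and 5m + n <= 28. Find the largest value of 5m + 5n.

Relaxing integrality, the LP optimum is 48.97 at (m,n) = (4.55, 5.24), which is not an integer point.
(m,n)=(4,5) is feasible, giving 45.
(m,n)=(4,4) is feasible, giving 40.
(m,n)=(3,5) is feasible, giving 40.
(m,n)=(3,4) is feasible, giving 35.
The best lattice point is (4,5), giving 45.

45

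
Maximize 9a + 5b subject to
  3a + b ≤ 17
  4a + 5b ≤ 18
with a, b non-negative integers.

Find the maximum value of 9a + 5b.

36

The continuous relaxation peaks at (4.5, 0) with value 40.50; rounding to a feasible lattice point costs some objective.
(a,b)=(4,0): 3·4+1·0=12≤17, 4·4+5·0=16≤18, objective 36.
(a,b)=(3,1): 3·3+1·1=10≤17, 4·3+5·1=17≤18, objective 32.
(a,b)=(3,0): 3·3+1·0=9≤17, 4·3+5·0=12≤18, objective 27.
The best lattice point is (4,0), giving 36.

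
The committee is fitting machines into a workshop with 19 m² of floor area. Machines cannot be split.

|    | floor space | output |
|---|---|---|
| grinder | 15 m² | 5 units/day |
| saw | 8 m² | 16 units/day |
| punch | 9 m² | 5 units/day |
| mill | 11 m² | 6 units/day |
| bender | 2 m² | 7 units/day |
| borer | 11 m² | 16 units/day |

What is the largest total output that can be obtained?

Allowing fractional choices, the relaxed optimum would be about 36.1, but machines are indivisible.
saw + bender: floor space 8 + 2 = 10 ≤ 19, output 16 + 7 = 23.
saw + punch + bender: floor space 8 + 9 + 2 = 19 ≤ 19, output 16 + 5 + 7 = 28.
saw + borer: floor space 8 + 11 = 19 ≤ 19, output 16 + 16 = 32.
Best is saw and borer with total output 32.

32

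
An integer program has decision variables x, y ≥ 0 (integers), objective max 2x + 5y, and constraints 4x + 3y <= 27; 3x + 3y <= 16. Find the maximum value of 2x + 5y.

(x,y)=(0,5): 4·0+3·5=15≤27, 3·0+3·5=15≤16, objective 25.
(x,y)=(1,4): 4·1+3·4=16≤27, 3·1+3·4=15≤16, objective 22.
(x,y)=(0,4): 4·0+3·4=12≤27, 3·0+3·4=12≤16, objective 20.
No feasible integer point exceeds 25.

25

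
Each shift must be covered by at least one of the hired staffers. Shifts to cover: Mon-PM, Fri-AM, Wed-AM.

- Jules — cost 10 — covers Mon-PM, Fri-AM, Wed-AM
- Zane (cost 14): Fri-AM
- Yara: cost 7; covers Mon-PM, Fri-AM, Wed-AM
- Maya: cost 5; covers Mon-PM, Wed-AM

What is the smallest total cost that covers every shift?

This is an integer covering problem.
Yara alone covers Mon-PM, Fri-AM, Wed-AM — every shift.
Total cost: 7.
No cover costs less than 7.

7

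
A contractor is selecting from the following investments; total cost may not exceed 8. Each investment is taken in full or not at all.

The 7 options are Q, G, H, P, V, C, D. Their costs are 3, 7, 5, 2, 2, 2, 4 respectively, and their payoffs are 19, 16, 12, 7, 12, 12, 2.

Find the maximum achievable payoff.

Allowing fractional choices, the relaxed optimum would be about 46.5, but investments are indivisible.
Q + P + V: cost 3 + 2 + 2 = 7 ≤ 8, payoff 19 + 7 + 12 = 38.
Q + V + C: cost 3 + 2 + 2 = 7 ≤ 8, payoff 19 + 12 + 12 = 43.
Best is Q, V, and C with total payoff 43.

43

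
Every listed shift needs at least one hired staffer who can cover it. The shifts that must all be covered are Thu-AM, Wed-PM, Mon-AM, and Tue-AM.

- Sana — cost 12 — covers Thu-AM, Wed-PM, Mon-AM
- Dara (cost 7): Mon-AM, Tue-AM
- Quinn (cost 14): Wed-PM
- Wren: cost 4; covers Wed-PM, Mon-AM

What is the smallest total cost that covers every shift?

The greedy cost-per-new-shift heuristic would pick Wren, Dara, and Sana for 23, but a cheaper cover exists.
Choose Sana and Dara: together they cover Thu-AM, Wed-PM, Mon-AM, Tue-AM — every shift.
Total cost: 12 + 7 = 19.
No cover costs less than 19.

19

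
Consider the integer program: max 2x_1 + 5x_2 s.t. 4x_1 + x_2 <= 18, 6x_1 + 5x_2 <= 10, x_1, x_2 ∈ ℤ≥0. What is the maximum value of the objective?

10

(x_1,x_2)=(0,2): 4·0+1·2=2≤18, 6·0+5·2=10≤10, objective 10.
(x_1,x_2)=(0,1): 4·0+1·1=1≤18, 6·0+5·1=5≤10, objective 5.
The best lattice point is (0,2), giving 10.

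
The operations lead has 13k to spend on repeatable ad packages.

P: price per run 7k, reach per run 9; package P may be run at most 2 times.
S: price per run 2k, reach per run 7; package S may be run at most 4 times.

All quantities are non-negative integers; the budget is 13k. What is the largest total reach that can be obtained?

30

4×S: price 8 ≤ 13, reach 4·7 = 28.
1×P and 3×S: price 13 ≤ 13, reach 1·9 + 3·7 = 30.
Best is 30.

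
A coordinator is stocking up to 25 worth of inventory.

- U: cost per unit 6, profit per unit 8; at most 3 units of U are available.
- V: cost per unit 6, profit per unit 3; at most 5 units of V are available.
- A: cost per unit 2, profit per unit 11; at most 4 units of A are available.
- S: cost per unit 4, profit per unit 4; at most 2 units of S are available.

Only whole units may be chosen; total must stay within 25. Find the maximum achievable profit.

64

A has the best ratio (11/2); taking only A gives at most 4×11 = 44 (stopped by the supply cap of 4).
Mixing does better — 2×U, 4×A, and 1×S: cost 24 ≤ 25, profit 2·8 + 4·11 + 1·4 = 64.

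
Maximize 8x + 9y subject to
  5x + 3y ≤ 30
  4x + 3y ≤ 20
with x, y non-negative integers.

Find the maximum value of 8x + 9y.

54

(x,y)=(0,6): 5·0+3·6=18≤30, 4·0+3·6=18≤20, objective 54.
(x,y)=(1,5): 5·1+3·5=20≤30, 4·1+3·5=19≤20, objective 53.
Maximum is 54 at (x,y)=(0,6).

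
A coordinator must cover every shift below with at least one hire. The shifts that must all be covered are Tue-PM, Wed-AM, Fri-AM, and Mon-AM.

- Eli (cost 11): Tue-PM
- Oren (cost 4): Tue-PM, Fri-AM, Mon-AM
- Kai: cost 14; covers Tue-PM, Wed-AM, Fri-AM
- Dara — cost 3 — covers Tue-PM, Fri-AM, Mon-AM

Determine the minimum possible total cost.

Choose Kai and Dara: together they cover Tue-PM, Wed-AM, Fri-AM, Mon-AM — every shift.
Total cost: 14 + 3 = 17.
No cover costs less than 17.

17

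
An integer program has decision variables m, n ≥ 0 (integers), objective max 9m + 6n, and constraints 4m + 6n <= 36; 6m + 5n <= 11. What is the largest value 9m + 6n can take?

15

Relaxing integrality, the LP optimum is 16.50 at (m,n) = (1.83, 0), which is not an integer point.
(m,n)=(1,1) is feasible, giving 15.
(m,n)=(0,2) is feasible, giving 12.
The best lattice point is (1,1), giving 15.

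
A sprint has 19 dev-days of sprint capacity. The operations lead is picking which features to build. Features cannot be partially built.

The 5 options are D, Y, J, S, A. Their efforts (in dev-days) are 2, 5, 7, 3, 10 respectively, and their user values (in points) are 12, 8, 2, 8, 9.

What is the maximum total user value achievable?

30

Treat it as a binary knapsack problem.
Allowing fractional choices, the relaxed optimum would be about 36.1, but features are indivisible.
D + S + A: effort 2 + 3 + 10 = 15 ≤ 19, user value 12 + 8 + 9 = 29.
D + Y + J + S: effort 2 + 5 + 7 + 3 = 17 ≤ 19, user value 12 + 8 + 2 + 8 = 30.
Best is D, Y, J, and S with total user value 30.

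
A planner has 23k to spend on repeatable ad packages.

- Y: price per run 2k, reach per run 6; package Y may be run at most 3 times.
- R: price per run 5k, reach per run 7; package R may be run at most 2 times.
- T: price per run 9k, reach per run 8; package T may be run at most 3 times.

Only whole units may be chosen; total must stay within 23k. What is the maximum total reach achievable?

34

Y has the best ratio (6/2); taking only Y gives at most 3×6 = 18 (stopped by the supply cap of 3).
Mixing does better — 2×Y, 2×R, and 1×T: price 23 ≤ 23, reach 2·6 + 2·7 + 1·8 = 34.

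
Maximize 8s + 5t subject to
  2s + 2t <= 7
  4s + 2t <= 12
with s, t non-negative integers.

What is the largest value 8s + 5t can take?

The continuous relaxation peaks at (2.5, 1) with value 25.00; rounding to a feasible lattice point costs some objective.
(s,t)=(3,0): 2·3+2·0=6≤7, 4·3+2·0=12≤12, objective 24.
(s,t)=(2,1): 2·2+2·1=6≤7, 4·2+2·1=10≤12, objective 21.
(s,t)=(1,2): 2·1+2·2=6≤7, 4·1+2·2=8≤12, objective 18.
Maximum is 24 at (s,t)=(3,0).

24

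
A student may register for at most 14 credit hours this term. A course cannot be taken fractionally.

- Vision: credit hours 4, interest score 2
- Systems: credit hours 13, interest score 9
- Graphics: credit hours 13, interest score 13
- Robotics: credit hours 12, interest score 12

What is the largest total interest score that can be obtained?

13

Graphics: credit hours 13 ≤ 14, interest score 13.
Robotics: credit hours 12 ≤ 14, interest score 12.
Systems: credit hours 13 ≤ 14, interest score 9.
Best is Graphics with total interest score 13.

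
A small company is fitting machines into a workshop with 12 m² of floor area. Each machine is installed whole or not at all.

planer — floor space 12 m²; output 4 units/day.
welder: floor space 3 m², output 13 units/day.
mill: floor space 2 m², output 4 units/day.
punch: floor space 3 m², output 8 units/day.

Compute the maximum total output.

Take welder, mill, and punch: floor space 3 + 2 + 3 = 8 ≤ 12, output 13 + 4 + 8 = 25.
No other feasible combination does better.

25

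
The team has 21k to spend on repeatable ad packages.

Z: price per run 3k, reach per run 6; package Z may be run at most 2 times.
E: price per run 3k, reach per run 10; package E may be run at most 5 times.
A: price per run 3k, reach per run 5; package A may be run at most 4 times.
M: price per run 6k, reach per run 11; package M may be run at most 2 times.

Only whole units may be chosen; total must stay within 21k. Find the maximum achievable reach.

62

E has the best ratio (10/3); taking only E gives at most 5×10 = 50 (stopped by the supply cap of 5).
Mixing does better — 2×Z and 5×E: price 21 ≤ 21, reach 2·6 + 5·10 = 62.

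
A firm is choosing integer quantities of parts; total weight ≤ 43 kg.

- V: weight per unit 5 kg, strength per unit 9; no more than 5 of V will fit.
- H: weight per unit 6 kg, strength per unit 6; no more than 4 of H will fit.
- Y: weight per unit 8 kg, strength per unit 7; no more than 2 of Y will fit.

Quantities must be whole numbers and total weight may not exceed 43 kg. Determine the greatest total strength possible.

This is a bounded integer knapsack.
Take 5×V and 3×H: weight 43 ≤ 43, strength 5·9 + 3·6 = 63.
V has the best ratio (9/5) and is taken to its limit of 5; remaining capacity is filled optimally with the others.

63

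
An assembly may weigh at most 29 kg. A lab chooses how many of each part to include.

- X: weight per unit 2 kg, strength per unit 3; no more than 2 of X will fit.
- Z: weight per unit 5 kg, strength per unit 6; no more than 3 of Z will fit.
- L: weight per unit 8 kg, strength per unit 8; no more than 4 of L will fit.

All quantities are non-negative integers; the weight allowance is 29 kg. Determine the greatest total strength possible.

This is a bounded integer knapsack.
1×X, 2×Z, and 2×L: weight 28 ≤ 29, strength 1·3 + 2·6 + 2·8 = 31.
2×X, 3×Z, and 1×L: weight 27 ≤ 29, strength 2·3 + 3·6 + 1·8 = 32.
Best is 32.

32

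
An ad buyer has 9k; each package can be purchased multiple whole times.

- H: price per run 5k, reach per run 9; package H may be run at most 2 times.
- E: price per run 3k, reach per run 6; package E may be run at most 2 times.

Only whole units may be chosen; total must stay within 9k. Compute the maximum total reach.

15

This is a bounded integer knapsack.
E has the best ratio (6/3); taking only E gives at most 2×6 = 12 (stopped by the supply cap of 2).
Mixing does better — 1×H and 1×E: price 8 ≤ 9, reach 1·9 + 1·6 = 15.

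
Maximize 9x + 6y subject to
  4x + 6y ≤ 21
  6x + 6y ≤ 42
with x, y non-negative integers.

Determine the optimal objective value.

45

(x,y)=(5,0): 4·5+6·0=20≤21, 6·5+6·0=30≤42, objective 45.
(x,y)=(4,0): 4·4+6·0=16≤21, 6·4+6·0=24≤42, objective 36.
The best lattice point is (5,0), giving 45.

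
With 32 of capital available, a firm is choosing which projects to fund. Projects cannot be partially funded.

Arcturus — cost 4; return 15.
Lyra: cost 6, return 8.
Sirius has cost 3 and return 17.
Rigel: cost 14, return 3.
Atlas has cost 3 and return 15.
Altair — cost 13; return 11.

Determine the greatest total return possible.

66

Take Arcturus, Lyra, Sirius, Atlas, and Altair: cost 4 + 6 + 3 + 3 + 13 = 29 ≤ 32, return 15 + 8 + 17 + 15 + 11 = 66.
No other feasible combination does better.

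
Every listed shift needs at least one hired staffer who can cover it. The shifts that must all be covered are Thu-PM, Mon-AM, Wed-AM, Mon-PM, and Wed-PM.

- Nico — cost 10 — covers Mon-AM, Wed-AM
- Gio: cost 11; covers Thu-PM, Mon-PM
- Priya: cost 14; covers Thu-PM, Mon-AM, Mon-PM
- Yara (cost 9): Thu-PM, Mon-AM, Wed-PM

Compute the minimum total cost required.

Choose Nico, Gio, and Yara: together they cover Thu-PM, Mon-AM, Wed-AM, Mon-PM, Wed-PM — every shift.
Total cost: 10 + 11 + 9 = 30.
No cover costs less than 30.

30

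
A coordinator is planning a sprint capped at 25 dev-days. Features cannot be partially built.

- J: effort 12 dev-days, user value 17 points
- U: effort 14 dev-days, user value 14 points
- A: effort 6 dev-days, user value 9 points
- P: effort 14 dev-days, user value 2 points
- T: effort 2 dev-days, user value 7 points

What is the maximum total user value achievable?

U + A + T: effort 14 + 6 + 2 = 22 ≤ 25, user value 14 + 9 + 7 = 30.
J + A + T: effort 12 + 6 + 2 = 20 ≤ 25, user value 17 + 9 + 7 = 33.
Best is J, A, and T with total user value 33.

33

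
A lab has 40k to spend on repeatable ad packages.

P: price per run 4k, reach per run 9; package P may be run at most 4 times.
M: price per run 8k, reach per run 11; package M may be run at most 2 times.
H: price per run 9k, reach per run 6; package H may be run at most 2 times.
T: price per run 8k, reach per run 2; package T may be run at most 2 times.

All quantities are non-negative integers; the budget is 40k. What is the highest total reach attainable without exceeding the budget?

P has the best ratio (9/4); taking only P gives at most 4×9 = 36 (stopped by the supply cap of 4).
Mixing does better — 4×P, 2×M, and 1×T: price 40 ≤ 40, reach 4·9 + 2·11 + 1·2 = 60.

60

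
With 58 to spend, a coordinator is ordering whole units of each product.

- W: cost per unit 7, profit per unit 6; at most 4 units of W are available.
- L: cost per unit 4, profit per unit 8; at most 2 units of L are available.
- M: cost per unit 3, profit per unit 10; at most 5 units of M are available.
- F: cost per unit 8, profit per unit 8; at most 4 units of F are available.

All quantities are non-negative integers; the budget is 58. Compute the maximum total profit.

This is a bounded integer knapsack.
2×L, 5×M, and 4×F: cost 55 ≤ 58, profit 2·8 + 5·10 + 4·8 = 98.
1×W, 1×L, 5×M, and 4×F: cost 58 ≤ 58, profit 1·6 + 1·8 + 5·10 + 4·8 = 96.
Best is 98.

98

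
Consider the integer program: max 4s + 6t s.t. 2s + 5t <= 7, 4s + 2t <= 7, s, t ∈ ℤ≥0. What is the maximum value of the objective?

(s,t)=(1,1) is feasible, giving 10.
(s,t)=(0,1) is feasible, giving 6.
(s,t)=(1,0) is feasible, giving 4.
No feasible integer point exceeds 10.

10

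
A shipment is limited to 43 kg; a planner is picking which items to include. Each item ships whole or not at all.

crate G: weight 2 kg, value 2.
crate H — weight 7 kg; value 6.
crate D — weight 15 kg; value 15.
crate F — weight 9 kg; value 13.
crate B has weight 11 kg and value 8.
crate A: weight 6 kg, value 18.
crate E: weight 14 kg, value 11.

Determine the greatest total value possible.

crate G + crate D + crate F + crate B + crate A: weight 2 + 15 + 9 + 11 + 6 = 43 ≤ 43, value 2 + 15 + 13 + 8 + 18 = 56.
crate G + crate H + crate D + crate F + crate A: weight 2 + 7 + 15 + 9 + 6 = 39 ≤ 43, value 2 + 6 + 15 + 13 + 18 = 54.
crate D + crate F + crate B + crate A: weight 15 + 9 + 11 + 6 = 41 ≤ 43, value 15 + 13 + 8 + 18 = 54.
Best is crate G, crate D, crate F, crate B, and crate A with total value 56.

56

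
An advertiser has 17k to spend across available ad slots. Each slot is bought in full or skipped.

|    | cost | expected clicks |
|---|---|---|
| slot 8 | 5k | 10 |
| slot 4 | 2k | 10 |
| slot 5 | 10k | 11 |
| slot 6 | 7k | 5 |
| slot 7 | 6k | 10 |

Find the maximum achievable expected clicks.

This is an integer program with binary decision variables.
Take slot 8, slot 4, and slot 5: cost 5 + 2 + 10 = 17 ≤ 17, expected clicks 10 + 10 + 11 = 31.
No other feasible combination does better.

31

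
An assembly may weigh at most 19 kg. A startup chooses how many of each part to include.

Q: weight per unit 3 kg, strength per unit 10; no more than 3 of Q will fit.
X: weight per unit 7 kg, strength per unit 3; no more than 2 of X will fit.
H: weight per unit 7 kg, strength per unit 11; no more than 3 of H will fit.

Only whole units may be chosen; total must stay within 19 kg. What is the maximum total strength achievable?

41

3×Q and 1×H: weight 16 ≤ 19, strength 3·10 + 1·11 = 41.
3×Q and 1×X: weight 16 ≤ 19, strength 3·10 + 1·3 = 33.
Best is 41.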